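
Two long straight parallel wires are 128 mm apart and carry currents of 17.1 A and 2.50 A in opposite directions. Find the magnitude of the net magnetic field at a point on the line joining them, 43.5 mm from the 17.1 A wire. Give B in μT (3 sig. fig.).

B ≈ 84.5 μT

Each long wire gives B = μ₀I/(2πd). Distances are d₁ = 0.0435 m and d₂ = 0.0845 m.
B₁ = 7.86×10⁻⁵ T, B₂ = 5.92×10⁻⁶ T.
Between antiparallel currents both contributions point the same way, so they add. B = B₁ + B₂ = 7.86×10⁻⁵ + 5.92×10⁻⁶ = 8.45×10⁻⁵ T.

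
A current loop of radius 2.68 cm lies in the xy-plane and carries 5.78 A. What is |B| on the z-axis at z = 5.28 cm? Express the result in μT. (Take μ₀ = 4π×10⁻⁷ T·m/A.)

B ≈ 12.6 μT

On the axis of a circular loop, B = μ₀IR² / [2(R²+z²)^(3/2)].
R² + z² = (0.0268)² + (0.0528)² = 0.003506 m², and (R²+z²)^(3/2) = 2.08×10⁻⁴ m³.
B = (4π×10⁻⁷ × 5.78 × 0.0007182) / (2 × 2.08×10⁻⁴) = 1.26×10⁻⁵ T.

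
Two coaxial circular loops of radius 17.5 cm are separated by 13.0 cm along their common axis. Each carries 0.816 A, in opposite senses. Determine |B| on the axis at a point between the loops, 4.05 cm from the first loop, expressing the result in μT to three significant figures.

Each loop contributes B = μ₀IR²/[2(R²+z²)^(3/2)] on the axis, with z measured from that loop.
Loop 1 (z = 0.0405 m): B₁ = 2.71×10⁻⁶ T. Loop 2 (z = 0.0895 m): B₂ = 2.07×10⁻⁶ T.
The fields oppose: B = |B₁ − B₂| = 6.42×10⁻⁷ T.

B ≈ 0.642 μT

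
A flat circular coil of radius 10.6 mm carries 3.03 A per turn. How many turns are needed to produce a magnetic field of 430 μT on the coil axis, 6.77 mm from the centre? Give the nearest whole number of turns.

N = 4

For an N-turn coil, B = Nμ₀IR²/[2(R²+z²)^(3/2)]. A single turn gives B₁ = 1.08×10⁻⁴ T with R = 0.0106 m, z = 0.00677 m.
N = B/B₁ = 4.30×10⁻⁴ / 1.08×10⁻⁴ = 4.00.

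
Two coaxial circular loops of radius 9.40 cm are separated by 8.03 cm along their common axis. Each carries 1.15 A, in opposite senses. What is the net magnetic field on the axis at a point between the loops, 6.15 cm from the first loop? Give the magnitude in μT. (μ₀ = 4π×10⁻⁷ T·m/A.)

B ≈ 2.74 μT

Each loop contributes B = μ₀IR²/[2(R²+z²)^(3/2)] on the axis, with z measured from that loop.
Loop 1 (z = 0.0615 m): B₁ = 4.50×10⁻⁶ T. Loop 2 (z = 0.0188 m): B₂ = 7.25×10⁻⁶ T.
The fields oppose: B = |B₁ − B₂| = 2.74×10⁻⁶ T.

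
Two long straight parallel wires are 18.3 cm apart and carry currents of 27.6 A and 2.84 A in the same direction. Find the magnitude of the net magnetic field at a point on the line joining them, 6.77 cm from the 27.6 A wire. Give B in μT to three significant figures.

B ≈ 76.6 μT

Each long wire gives B = μ₀I/(2πd). Distances are d₁ = 0.0677 m and d₂ = 0.1153 m.
B₁ = 8.15×10⁻⁵ T, B₂ = 4.93×10⁻⁶ T.
Between parallel currents the two contributions point in opposite directions, so they subtract. B = |B₁ − B₂| = |8.15×10⁻⁵ − 4.93×10⁻⁶| = 7.66×10⁻⁵ T.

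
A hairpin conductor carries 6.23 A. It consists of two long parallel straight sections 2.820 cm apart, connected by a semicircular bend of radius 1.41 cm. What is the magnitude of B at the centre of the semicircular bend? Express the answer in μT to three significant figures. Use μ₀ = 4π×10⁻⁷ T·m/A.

The semicircular arc contributes B_arc = μ₀I·π/(4πR) = μ₀I/(4R) = 1.39×10⁻⁴ T.
Each semi-infinite lead is at perpendicular distance R = 0.0141 m from the centre, with the perpendicular foot at its near end, so it contributes μ₀I/(4πR); both point the same way, together 8.84×10⁻⁵ T.
Arc and leads all point the same direction: B = 1.39×10⁻⁴ + 8.84×10⁻⁵ = 2.27×10⁻⁴ T.

B ≈ 227 μT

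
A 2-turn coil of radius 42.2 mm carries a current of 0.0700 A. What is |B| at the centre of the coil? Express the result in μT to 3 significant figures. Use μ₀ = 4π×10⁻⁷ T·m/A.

For an N-turn flat coil, B = Nμ₀I/(2R) with R = 0.0422 m.
B = 2 × 1.04×10⁻⁶ T = 2.08×10⁻⁶ T.

B ≈ 2.08 μT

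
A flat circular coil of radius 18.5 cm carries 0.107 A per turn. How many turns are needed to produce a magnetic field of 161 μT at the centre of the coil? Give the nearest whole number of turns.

N = 443

For an N-turn coil, B = Nμ₀I/(2R). A single turn gives B₁ = 3.63×10⁻⁷ T with R = 0.185 m.
N = B/B₁ = 1.61×10⁻⁴ / 3.63×10⁻⁷ = 443.03.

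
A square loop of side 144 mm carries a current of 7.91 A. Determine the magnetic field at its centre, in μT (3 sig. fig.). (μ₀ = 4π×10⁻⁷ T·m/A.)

Each side is a finite straight segment at perpendicular distance d = a/(2 tan(π/4)) = 0.072 m from the centre, with end-angles ±π/4.
One side contributes B₁ = (μ₀I/4πd)·2 sin(π/4) = 1.55×10⁻⁵ T.
All 4 sides add in the same direction: B = 4 × 1.55×10⁻⁵ = 6.21×10⁻⁵ T.

B ≈ 62.1 μT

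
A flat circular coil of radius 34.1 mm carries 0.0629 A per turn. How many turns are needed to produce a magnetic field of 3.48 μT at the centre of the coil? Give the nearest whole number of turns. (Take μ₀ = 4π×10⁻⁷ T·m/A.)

For an N-turn coil, B = Nμ₀I/(2R). A single turn gives B₁ = 1.16×10⁻⁶ T with R = 0.0341 m.
N = B/B₁ = 3.48×10⁻⁶ / 1.16×10⁻⁶ = 3.00.

N = 3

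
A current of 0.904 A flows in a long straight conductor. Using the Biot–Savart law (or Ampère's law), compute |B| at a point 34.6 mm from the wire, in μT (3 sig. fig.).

B ≈ 5.23 μT

For an infinitely long straight wire, B = μ₀I/(2πd).
B = (4π×10⁻⁷ × 0.904) / (2π × 0.0346) = 5.23×10⁻⁶ T.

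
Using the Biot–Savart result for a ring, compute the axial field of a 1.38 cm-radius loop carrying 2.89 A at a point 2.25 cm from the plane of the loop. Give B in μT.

B ≈ 18.8 μT

On the axis of a circular loop, B = μ₀IR² / [2(R²+z²)^(3/2)].
R² + z² = (0.0138)² + (0.0225)² = 0.0006967 m², and (R²+z²)^(3/2) = 1.84×10⁻⁵ m³.
B = (4π×10⁻⁷ × 2.89 × 0.0001904) / (2 × 1.84×10⁻⁵) = 1.88×10⁻⁵ T.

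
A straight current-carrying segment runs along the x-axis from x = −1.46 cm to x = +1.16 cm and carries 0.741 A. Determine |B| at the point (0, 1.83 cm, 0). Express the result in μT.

For a finite straight segment, B = (μ₀I/4πd)(sinθ₁ + sinθ₂), where θ₁, θ₂ are the angles from the perpendicular to each end.
The perpendicular distance is d = 0.0183 m; the end-offsets along the wire are a = 0.0146 m and b = 0.0116 m.
sinθ₁ = 0.0146/√(0.0146²+0.0183²) = 0.6237; sinθ₂ = 0.0116/√(0.0116²+0.0183²) = 0.5354.
B = (4π×10⁻⁷ × 0.741) / (4π × 0.0183) × (0.6237 + 0.5354) = 4.69×10⁻⁶ T.

B ≈ 4.69 μT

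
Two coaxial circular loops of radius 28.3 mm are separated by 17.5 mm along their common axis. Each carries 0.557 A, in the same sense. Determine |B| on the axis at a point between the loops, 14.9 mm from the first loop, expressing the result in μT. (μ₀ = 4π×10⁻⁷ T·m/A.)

Each loop contributes B = μ₀IR²/[2(R²+z²)^(3/2)] on the axis, with z measured from that loop.
Loop 1 (z = 0.0149 m): B₁ = 8.57×10⁻⁶ T. Loop 2 (z = 0.0026 m): B₂ = 1.22×10⁻⁵ T.
The fields add: B = B₁ + B₂ = 2.08×10⁻⁵ T.

B ≈ 20.8 μT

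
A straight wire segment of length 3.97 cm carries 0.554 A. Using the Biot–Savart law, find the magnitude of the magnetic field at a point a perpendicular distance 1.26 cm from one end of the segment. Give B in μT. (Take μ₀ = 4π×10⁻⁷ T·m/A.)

For a finite straight segment, B = (μ₀I/4πd)(sinθ₁ + sinθ₂), where θ₁, θ₂ are the angles from the perpendicular to each end.
The perpendicular foot is at one end, so the two end-offsets along the wire are 0 and L = 0.0397 m.
sinθ₁ = 0/√(0²+0.0126²) = 0.0000; sinθ₂ = 0.0397/√(0.0397²+0.0126²) = 0.9531.
B = (4π×10⁻⁷ × 0.554) / (4π × 0.0126) × (0.0000 + 0.9531) = 4.19×10⁻⁶ T.

B ≈ 4.19 μT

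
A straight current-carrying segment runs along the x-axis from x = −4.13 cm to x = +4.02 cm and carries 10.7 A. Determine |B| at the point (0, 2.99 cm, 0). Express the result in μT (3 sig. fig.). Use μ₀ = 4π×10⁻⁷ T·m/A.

For a finite straight segment, B = (μ₀I/4πd)(sinθ₁ + sinθ₂), where θ₁, θ₂ are the angles from the perpendicular to each end.
The perpendicular distance is d = 0.0299 m; the end-offsets along the wire are a = 0.0413 m and b = 0.0402 m.
sinθ₁ = 0.0413/√(0.0413²+0.0299²) = 0.8100; sinθ₂ = 0.0402/√(0.0402²+0.0299²) = 0.8024.
B = (4π×10⁻⁷ × 10.7) / (4π × 0.0299) × (0.8100 + 0.8024) = 5.77×10⁻⁵ T.

B ≈ 57.7 μT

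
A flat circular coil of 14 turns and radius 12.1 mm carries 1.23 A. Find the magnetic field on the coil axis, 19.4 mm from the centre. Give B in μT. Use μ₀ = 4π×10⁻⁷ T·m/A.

B ≈ 133 μT

For an N-turn flat coil, B = Nμ₀IR²/[2(R²+z²)^(3/2)] with R = 0.0121 m, z = 0.0194 m.
B = 14 × 9.47×10⁻⁶ T = 1.33×10⁻⁴ T.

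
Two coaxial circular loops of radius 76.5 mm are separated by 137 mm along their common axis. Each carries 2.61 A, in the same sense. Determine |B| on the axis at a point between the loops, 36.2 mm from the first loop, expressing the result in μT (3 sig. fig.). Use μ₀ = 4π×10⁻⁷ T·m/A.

B ≈ 20.6 μT

Each loop contributes B = μ₀IR²/[2(R²+z²)^(3/2)] on the axis, with z measured from that loop.
Loop 1 (z = 0.0362 m): B₁ = 1.58×10⁻⁵ T. Loop 2 (z = 0.1008 m): B₂ = 4.74×10⁻⁶ T.
The fields add: B = B₁ + B₂ = 2.06×10⁻⁵ T.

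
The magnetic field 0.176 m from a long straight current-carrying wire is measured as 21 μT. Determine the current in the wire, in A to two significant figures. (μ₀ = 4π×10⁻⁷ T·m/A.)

I ≈ 18 A

For a long straight wire B = μ₀I/(2πd), so I = 2πdB/μ₀.
I = 2π × 0.176 × 2.10×10⁻⁵ / (4π×10⁻⁷) = 18.5 A.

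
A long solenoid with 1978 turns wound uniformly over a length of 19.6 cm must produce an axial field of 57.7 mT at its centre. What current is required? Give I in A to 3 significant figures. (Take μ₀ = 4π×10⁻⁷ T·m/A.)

Inside a long solenoid B = μ₀nI with n = 1.009×10⁴ m⁻¹, so I = B/(μ₀n).
I = 5.77×10⁻² / (4π×10⁻⁷ × 1.009×10⁴) = 4.55 A.

I ≈ 4.55 A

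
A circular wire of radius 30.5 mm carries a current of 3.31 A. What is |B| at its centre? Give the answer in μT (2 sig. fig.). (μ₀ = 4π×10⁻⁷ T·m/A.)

At the centre of a circular loop the Biot–Savart law gives B = μ₀I/(2R).
B = (4π×10⁻⁷ × 3.31) / (2 × 0.0305) = 6.82×10⁻⁵ T.

B ≈ 68 μT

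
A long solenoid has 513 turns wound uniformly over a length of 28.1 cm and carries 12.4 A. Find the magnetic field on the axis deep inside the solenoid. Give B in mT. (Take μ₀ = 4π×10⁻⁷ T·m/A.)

B ≈ 28.4 mT

Inside a long solenoid, B = μ₀nI with n = 1826 turns/m.
B = 4π×10⁻⁷ × 1826 × 12.4 = 2.84×10⁻² T.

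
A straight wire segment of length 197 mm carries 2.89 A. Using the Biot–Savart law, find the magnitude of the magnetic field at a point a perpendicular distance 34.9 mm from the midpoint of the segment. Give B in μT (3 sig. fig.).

B ≈ 15.6 μT

For a finite straight segment, B = (μ₀I/4πd)(sinθ₁ + sinθ₂), where θ₁, θ₂ are the angles from the perpendicular to each end.
The perpendicular from the point meets the wire at its midpoint, so each end is L/2 = 0.0985 m away along the wire.
sinθ₁ = 0.0985/√(0.0985²+0.0349²) = 0.9426; sinθ₂ = 0.0985/√(0.0985²+0.0349²) = 0.9426.
B = (4π×10⁻⁷ × 2.89) / (4π × 0.0349) × (0.9426 + 0.9426) = 1.56×10⁻⁵ T.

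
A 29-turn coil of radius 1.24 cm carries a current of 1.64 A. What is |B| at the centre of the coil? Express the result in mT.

B ≈ 2.41 mT

For an N-turn flat coil, B = Nμ₀I/(2R) with R = 0.0124 m.
B = 29 × 8.31×10⁻⁵ T = 2.41×10⁻³ T.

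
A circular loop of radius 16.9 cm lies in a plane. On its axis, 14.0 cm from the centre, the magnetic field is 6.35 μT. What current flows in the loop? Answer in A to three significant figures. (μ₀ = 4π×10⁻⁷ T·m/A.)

On the axis of a loop, B = μ₀IR²/[2(R²+z²)^(3/2)], so I = 2B(R²+z²)^(3/2)/(μ₀R²).
R² + z² = 0.02856 + 0.0196 = 0.04816 m²; raised to 3/2 gives 1.06×10⁻² m³.
I = 2 × 6.35×10⁻⁶ × 1.06×10⁻² / (1.26×10⁻⁶ × 0.02856) = 3.74 A.

I ≈ 3.74 A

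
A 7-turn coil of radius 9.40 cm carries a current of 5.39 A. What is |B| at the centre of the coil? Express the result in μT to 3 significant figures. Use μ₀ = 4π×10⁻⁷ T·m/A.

B ≈ 252 μT

For an N-turn flat coil, B = Nμ₀I/(2R) with R = 0.094 m.
B = 7 × 3.60×10⁻⁵ T = 2.52×10⁻⁴ T.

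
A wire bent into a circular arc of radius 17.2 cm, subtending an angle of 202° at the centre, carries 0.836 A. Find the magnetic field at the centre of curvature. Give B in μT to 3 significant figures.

The Biot–Savart field of a circular arc at its centre is B = μ₀Iφ/(4πR), with φ = 3.526 rad.
B = (4π×10⁻⁷ × 0.836 × 3.526) / (4π × 0.172) = 1.71×10⁻⁶ T.

B ≈ 1.71 μT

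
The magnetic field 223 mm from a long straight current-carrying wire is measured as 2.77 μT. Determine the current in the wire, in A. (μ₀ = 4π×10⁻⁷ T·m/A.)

I ≈ 3.09 A

For a long straight wire B = μ₀I/(2πd), so I = 2πdB/μ₀.
I = 2π × 0.223 × 2.77×10⁻⁶ / (4π×10⁻⁷) = 3.09 A.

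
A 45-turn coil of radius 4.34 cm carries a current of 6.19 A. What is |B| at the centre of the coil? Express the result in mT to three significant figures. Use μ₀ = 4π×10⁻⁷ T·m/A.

B ≈ 4.03 mT

For an N-turn flat coil, B = Nμ₀I/(2R) with R = 0.0434 m.
B = 45 × 8.96×10⁻⁵ T = 4.03×10⁻³ T.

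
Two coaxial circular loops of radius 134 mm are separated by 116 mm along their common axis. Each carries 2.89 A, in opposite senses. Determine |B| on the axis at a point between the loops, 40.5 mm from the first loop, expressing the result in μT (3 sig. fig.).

Each loop contributes B = μ₀IR²/[2(R²+z²)^(3/2)] on the axis, with z measured from that loop.
Loop 1 (z = 0.0405 m): B₁ = 1.19×10⁻⁵ T. Loop 2 (z = 0.0755 m): B₂ = 8.96×10⁻⁶ T.
The fields oppose: B = |B₁ − B₂| = 2.92×10⁻⁶ T.

B ≈ 2.92 μT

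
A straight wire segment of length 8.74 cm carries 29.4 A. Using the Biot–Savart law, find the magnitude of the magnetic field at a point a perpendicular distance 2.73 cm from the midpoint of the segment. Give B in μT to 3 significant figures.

For a finite straight segment, B = (μ₀I/4πd)(sinθ₁ + sinθ₂), where θ₁, θ₂ are the angles from the perpendicular to each end.
The perpendicular from the point meets the wire at its midpoint, so each end is L/2 = 0.0437 m away along the wire.
sinθ₁ = 0.0437/√(0.0437²+0.0273²) = 0.8481; sinθ₂ = 0.0437/√(0.0437²+0.0273²) = 0.8481.
B = (4π×10⁻⁷ × 29.4) / (4π × 0.0273) × (0.8481 + 0.8481) = 1.83×10⁻⁴ T.

B ≈ 183 μT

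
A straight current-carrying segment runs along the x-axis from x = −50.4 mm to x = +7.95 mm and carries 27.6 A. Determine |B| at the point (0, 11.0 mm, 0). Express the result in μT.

For a finite straight segment, B = (μ₀I/4πd)(sinθ₁ + sinθ₂), where θ₁, θ₂ are the angles from the perpendicular to each end.
The perpendicular distance is d = 0.011 m; the end-offsets along the wire are a = 0.0504 m and b = 0.00795 m.
sinθ₁ = 0.0504/√(0.0504²+0.011²) = 0.9770; sinθ₂ = 0.00795/√(0.00795²+0.011²) = 0.5858.
B = (4π×10⁻⁷ × 27.6) / (4π × 0.011) × (0.9770 + 0.5858) = 3.92×10⁻⁴ T.

B ≈ 392 μT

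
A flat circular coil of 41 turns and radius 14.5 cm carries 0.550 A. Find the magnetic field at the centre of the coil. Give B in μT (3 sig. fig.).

For an N-turn flat coil, B = Nμ₀I/(2R) with R = 0.145 m.
B = 41 × 2.38×10⁻⁶ T = 9.77×10⁻⁵ T.

B ≈ 97.7 μT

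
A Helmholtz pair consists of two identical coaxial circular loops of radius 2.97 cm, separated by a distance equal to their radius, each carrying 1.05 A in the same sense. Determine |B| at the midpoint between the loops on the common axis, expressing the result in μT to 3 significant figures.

B ≈ 31.8 μT

Each loop contributes B = μ₀IR²/[2(R²+z²)^(3/2)] on the axis, with z measured from that loop.
Loop 1 (z = 0.01485 m): B₁ = 1.59×10⁻⁵ T. Loop 2 (z = 0.01485 m): B₂ = 1.59×10⁻⁵ T.
The fields add: B = B₁ + B₂ = 3.18×10⁻⁵ T.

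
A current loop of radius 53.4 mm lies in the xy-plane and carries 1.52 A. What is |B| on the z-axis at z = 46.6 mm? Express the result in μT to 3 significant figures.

On the axis of a circular loop, B = μ₀IR² / [2(R²+z²)^(3/2)].
R² + z² = (0.0534)² + (0.0466)² = 0.005023 m², and (R²+z²)^(3/2) = 3.56×10⁻⁴ m³.
B = (4π×10⁻⁷ × 1.52 × 0.002852) / (2 × 3.56×10⁻⁴) = 7.65×10⁻⁶ T.

B ≈ 7.65 μT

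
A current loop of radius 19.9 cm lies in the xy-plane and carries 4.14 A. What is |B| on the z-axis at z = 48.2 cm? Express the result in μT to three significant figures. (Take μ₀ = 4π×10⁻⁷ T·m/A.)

B ≈ 0.726 μT

On the axis of a circular loop, B = μ₀IR² / [2(R²+z²)^(3/2)].
R² + z² = (0.199)² + (0.482)² = 0.2719 m², and (R²+z²)^(3/2) = 0.142 m³.
B = (4π×10⁻⁷ × 4.14 × 0.0396) / (2 × 0.142) = 7.26×10⁻⁷ T.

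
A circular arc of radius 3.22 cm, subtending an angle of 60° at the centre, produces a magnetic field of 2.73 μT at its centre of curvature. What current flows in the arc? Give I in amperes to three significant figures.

For a circular arc, B = μ₀Iφ/(4πR) with φ in radians; here φ = 1.047 rad.
So I = 4πRB/(μ₀φ) = 4π × 0.0322 × 2.73×10⁻⁶ / (4π×10⁻⁷ × 1.047) = 0.839 A.

I ≈ 0.839 A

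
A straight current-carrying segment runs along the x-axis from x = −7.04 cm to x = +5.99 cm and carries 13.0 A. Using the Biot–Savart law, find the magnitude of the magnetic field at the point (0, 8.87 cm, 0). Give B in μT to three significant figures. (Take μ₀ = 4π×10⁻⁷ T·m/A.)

B ≈ 17.3 μT

For a finite straight segment, B = (μ₀I/4πd)(sinθ₁ + sinθ₂), where θ₁, θ₂ are the angles from the perpendicular to each end.
The perpendicular distance is d = 0.0887 m; the end-offsets along the wire are a = 0.0704 m and b = 0.0599 m.
sinθ₁ = 0.0704/√(0.0704²+0.0887²) = 0.6217; sinθ₂ = 0.0599/√(0.0599²+0.0887²) = 0.5596.
B = (4π×10⁻⁷ × 13.0) / (4π × 0.0887) × (0.6217 + 0.5596) = 1.73×10⁻⁵ T.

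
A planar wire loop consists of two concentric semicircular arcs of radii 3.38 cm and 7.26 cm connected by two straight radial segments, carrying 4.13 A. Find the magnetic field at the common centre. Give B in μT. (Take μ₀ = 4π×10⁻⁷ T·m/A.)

B ≈ 20.5 μT

The radial connectors point toward the centre, so dl × r̂ = 0 and they contribute nothing.
Each semicircle gives μ₀I/(4R): inner arc 3.84×10⁻⁵ T, outer arc 1.79×10⁻⁵ T.
The two arcs carry current in opposite angular senses, so their fields oppose: B = |3.84×10⁻⁵ − 1.79×10⁻⁵| = 2.05×10⁻⁵ T.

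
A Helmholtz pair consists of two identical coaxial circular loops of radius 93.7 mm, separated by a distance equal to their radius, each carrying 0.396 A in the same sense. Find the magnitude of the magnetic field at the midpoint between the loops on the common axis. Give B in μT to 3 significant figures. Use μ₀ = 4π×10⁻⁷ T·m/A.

Each loop contributes B = μ₀IR²/[2(R²+z²)^(3/2)] on the axis, with z measured from that loop.
Loop 1 (z = 0.04685 m): B₁ = 1.90×10⁻⁶ T. Loop 2 (z = 0.04685 m): B₂ = 1.90×10⁻⁶ T.
The fields add: B = B₁ + B₂ = 3.80×10⁻⁶ T.

B ≈ 3.80 μT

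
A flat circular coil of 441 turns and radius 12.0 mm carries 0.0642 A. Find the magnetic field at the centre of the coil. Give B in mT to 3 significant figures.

B ≈ 1.48 mT

For an N-turn flat coil, B = Nμ₀I/(2R) with R = 0.012 m.
B = 441 × 3.36×10⁻⁶ T = 1.48×10⁻³ T.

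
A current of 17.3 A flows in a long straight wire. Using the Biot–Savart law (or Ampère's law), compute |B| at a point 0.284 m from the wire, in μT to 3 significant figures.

B ≈ 12.2 μT

For an infinitely long straight wire, B = μ₀I/(2πd).
B = (4π×10⁻⁷ × 17.3) / (2π × 0.284) = 1.22×10⁻⁵ T.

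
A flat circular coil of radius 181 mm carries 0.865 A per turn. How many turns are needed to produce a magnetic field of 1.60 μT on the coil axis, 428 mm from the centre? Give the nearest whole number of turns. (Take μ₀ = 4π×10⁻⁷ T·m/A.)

For an N-turn coil, B = Nμ₀IR²/[2(R²+z²)^(3/2)]. A single turn gives B₁ = 1.77×10⁻⁷ T with R = 0.181 m, z = 0.428 m.
N = B/B₁ = 1.60×10⁻⁶ / 1.77×10⁻⁷ = 9.02.

N = 9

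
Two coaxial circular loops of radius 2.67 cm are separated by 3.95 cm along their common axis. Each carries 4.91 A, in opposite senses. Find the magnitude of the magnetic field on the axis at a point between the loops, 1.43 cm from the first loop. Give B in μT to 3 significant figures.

B ≈ 34.7 μT

Each loop contributes B = μ₀IR²/[2(R²+z²)^(3/2)] on the axis, with z measured from that loop.
Loop 1 (z = 0.0143 m): B₁ = 7.92×10⁻⁵ T. Loop 2 (z = 0.0252 m): B₂ = 4.44×10⁻⁵ T.
The fields oppose: B = |B₁ − B₂| = 3.47×10⁻⁵ T.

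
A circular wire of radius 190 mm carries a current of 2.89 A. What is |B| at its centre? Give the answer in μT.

B ≈ 9.56 μT

At the centre of a circular loop the Biot–Savart law gives B = μ₀I/(2R).
B = (4π×10⁻⁷ × 2.89) / (2 × 0.19) = 9.56×10⁻⁶ T.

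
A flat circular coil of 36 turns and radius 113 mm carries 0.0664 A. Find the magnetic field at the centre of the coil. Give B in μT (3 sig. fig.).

B ≈ 13.3 μT

For an N-turn flat coil, B = Nμ₀I/(2R) with R = 0.113 m.
B = 36 × 3.69×10⁻⁷ T = 1.33×10⁻⁵ T.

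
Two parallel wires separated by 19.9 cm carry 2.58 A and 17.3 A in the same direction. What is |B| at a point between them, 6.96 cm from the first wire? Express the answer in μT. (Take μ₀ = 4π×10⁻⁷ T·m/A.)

Each long wire gives B = μ₀I/(2πd). Distances are d₁ = 0.0696 m and d₂ = 0.1294 m.
B₁ = 7.41×10⁻⁶ T, B₂ = 2.67×10⁻⁵ T.
Between parallel currents the two contributions point in opposite directions, so they subtract. B = |B₁ − B₂| = |7.41×10⁻⁶ − 2.67×10⁻⁵| = 1.93×10⁻⁵ T.

B ≈ 19.3 μT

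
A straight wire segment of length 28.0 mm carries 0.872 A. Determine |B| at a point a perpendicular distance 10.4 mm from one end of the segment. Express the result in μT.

For a finite straight segment, B = (μ₀I/4πd)(sinθ₁ + sinθ₂), where θ₁, θ₂ are the angles from the perpendicular to each end.
The perpendicular foot is at one end, so the two end-offsets along the wire are 0 and L = 0.028 m.
sinθ₁ = 0/√(0²+0.0104²) = 0.0000; sinθ₂ = 0.028/√(0.028²+0.0104²) = 0.9374.
B = (4π×10⁻⁷ × 0.872) / (4π × 0.0104) × (0.0000 + 0.9374) = 7.86×10⁻⁶ T.

B ≈ 7.86 μT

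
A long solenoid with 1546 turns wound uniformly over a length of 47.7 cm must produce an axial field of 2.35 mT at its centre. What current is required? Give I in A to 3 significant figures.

Inside a long solenoid B = μ₀nI with n = 3241 m⁻¹, so I = B/(μ₀n).
I = 2.35×10⁻³ / (4π×10⁻⁷ × 3241) = 0.577 A.

I ≈ 0.577 A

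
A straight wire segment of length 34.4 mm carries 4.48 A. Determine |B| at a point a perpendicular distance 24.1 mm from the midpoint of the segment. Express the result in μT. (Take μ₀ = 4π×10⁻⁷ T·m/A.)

B ≈ 21.6 μT

For a finite straight segment, B = (μ₀I/4πd)(sinθ₁ + sinθ₂), where θ₁, θ₂ are the angles from the perpendicular to each end.
The perpendicular from the point meets the wire at its midpoint, so each end is L/2 = 0.0172 m away along the wire.
sinθ₁ = 0.0172/√(0.0172²+0.0241²) = 0.5809; sinθ₂ = 0.0172/√(0.0172²+0.0241²) = 0.5809.
B = (4π×10⁻⁷ × 4.48) / (4π × 0.0241) × (0.5809 + 0.5809) = 2.16×10⁻⁵ T.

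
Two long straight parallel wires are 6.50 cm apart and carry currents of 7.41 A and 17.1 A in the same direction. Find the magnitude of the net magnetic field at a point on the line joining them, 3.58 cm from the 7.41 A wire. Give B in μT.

Each long wire gives B = μ₀I/(2πd). Distances are d₁ = 0.0358 m and d₂ = 0.0292 m.
B₁ = 4.14×10⁻⁵ T, B₂ = 1.17×10⁻⁴ T.
Between parallel currents the two contributions point in opposite directions, so they subtract. B = |B₁ − B₂| = |4.14×10⁻⁵ − 1.17×10⁻⁴| = 7.57×10⁻⁵ T.

B ≈ 75.7 μT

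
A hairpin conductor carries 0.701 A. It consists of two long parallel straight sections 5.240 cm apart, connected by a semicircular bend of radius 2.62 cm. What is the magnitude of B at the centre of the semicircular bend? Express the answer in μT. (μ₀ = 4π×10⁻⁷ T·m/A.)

B ≈ 13.8 μT

The semicircular arc contributes B_arc = μ₀I·π/(4πR) = μ₀I/(4R) = 8.41×10⁻⁶ T.
Each semi-infinite lead is at perpendicular distance R = 0.0262 m from the centre, with the perpendicular foot at its near end, so it contributes μ₀I/(4πR); both point the same way, together 5.35×10⁻⁶ T.
Arc and leads all point the same direction: B = 8.41×10⁻⁶ + 5.35×10⁻⁶ = 1.38×10⁻⁵ T.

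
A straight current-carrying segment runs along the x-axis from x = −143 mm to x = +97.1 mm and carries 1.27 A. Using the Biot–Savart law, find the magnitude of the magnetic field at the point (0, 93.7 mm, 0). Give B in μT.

For a finite straight segment, B = (μ₀I/4πd)(sinθ₁ + sinθ₂), where θ₁, θ₂ are the angles from the perpendicular to each end.
The perpendicular distance is d = 0.0937 m; the end-offsets along the wire are a = 0.143 m and b = 0.0971 m.
sinθ₁ = 0.143/√(0.143²+0.0937²) = 0.8364; sinθ₂ = 0.0971/√(0.0971²+0.0937²) = 0.7196.
B = (4π×10⁻⁷ × 1.27) / (4π × 0.0937) × (0.8364 + 0.7196) = 2.11×10⁻⁶ T.

B ≈ 2.11 μT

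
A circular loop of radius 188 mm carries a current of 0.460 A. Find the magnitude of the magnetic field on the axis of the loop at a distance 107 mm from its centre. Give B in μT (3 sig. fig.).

On the axis of a circular loop, B = μ₀IR² / [2(R²+z²)^(3/2)].
R² + z² = (0.188)² + (0.107)² = 0.04679 m², and (R²+z²)^(3/2) = 1.01×10⁻² m³.
B = (4π×10⁻⁷ × 0.460 × 0.03534) / (2 × 1.01×10⁻²) = 1.01×10⁻⁶ T.

B ≈ 1.01 μT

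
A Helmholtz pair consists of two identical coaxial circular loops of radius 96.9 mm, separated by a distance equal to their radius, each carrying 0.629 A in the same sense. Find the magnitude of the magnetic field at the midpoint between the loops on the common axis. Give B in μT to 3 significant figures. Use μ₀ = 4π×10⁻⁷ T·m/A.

B ≈ 5.84 μT

Each loop contributes B = μ₀IR²/[2(R²+z²)^(3/2)] on the axis, with z measured from that loop.
Loop 1 (z = 0.04845 m): B₁ = 2.92×10⁻⁶ T. Loop 2 (z = 0.04845 m): B₂ = 2.92×10⁻⁶ T.
The fields add: B = B₁ + B₂ = 5.84×10⁻⁶ T.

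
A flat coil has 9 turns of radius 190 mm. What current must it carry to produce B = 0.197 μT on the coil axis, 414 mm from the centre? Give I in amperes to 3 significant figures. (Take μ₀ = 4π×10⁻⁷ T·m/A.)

I ≈ 0.0912 A

For an N-turn coil, B = Nμ₀IR²/[2(R²+z²)^(3/2)] with R = 0.19 m, z = 0.414 m, so I = 2B(R²+z²)^(3/2)/(Nμ₀R²) = 2 × 1.97×10⁻⁷ × 9.45×10⁻² / (9 × 4π×10⁻⁷ × 0.0361) = 9.12×10⁻² A.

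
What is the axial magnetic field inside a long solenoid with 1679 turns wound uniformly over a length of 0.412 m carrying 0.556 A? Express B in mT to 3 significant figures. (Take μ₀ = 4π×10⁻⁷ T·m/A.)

B ≈ 2.85 mT

Inside a long solenoid, B = μ₀nI with n = 4075 turns/m.
B = 4π×10⁻⁷ × 4075 × 0.556 = 2.85×10⁻³ T.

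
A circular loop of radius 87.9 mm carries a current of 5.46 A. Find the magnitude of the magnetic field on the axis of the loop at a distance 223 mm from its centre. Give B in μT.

On the axis of a circular loop, B = μ₀IR² / [2(R²+z²)^(3/2)].
R² + z² = (0.0879)² + (0.223)² = 0.05746 m², and (R²+z²)^(3/2) = 1.38×10⁻² m³.
B = (4π×10⁻⁷ × 5.46 × 0.007726) / (2 × 1.38×10⁻²) = 1.92×10⁻⁶ T.

B ≈ 1.92 μT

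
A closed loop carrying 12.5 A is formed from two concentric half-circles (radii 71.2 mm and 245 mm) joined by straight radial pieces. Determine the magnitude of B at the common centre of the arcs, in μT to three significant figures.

The radial connectors point toward the centre, so dl × r̂ = 0 and they contribute nothing.
Each semicircle gives μ₀I/(4R): inner arc 5.52×10⁻⁵ T, outer arc 1.60×10⁻⁵ T.
The two arcs carry current in opposite angular senses, so their fields oppose: B = |5.52×10⁻⁵ − 1.60×10⁻⁵| = 3.91×10⁻⁵ T.

B ≈ 39.1 μT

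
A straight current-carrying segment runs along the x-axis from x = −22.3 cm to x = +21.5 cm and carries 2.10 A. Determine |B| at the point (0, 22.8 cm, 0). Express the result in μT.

For a finite straight segment, B = (μ₀I/4πd)(sinθ₁ + sinθ₂), where θ₁, θ₂ are the angles from the perpendicular to each end.
The perpendicular distance is d = 0.228 m; the end-offsets along the wire are a = 0.223 m and b = 0.215 m.
sinθ₁ = 0.223/√(0.223²+0.228²) = 0.6992; sinθ₂ = 0.215/√(0.215²+0.228²) = 0.6861.
B = (4π×10⁻⁷ × 2.10) / (4π × 0.228) × (0.6992 + 0.6861) = 1.28×10⁻⁶ T.

B ≈ 1.28 μT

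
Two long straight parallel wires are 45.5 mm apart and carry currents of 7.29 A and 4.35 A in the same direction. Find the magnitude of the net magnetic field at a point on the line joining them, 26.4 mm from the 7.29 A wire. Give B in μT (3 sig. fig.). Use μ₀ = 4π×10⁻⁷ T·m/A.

B ≈ 9.68 μT

Each long wire gives B = μ₀I/(2πd). Distances are d₁ = 0.0264 m and d₂ = 0.0191 m.
B₁ = 5.52×10⁻⁵ T, B₂ = 4.55×10⁻⁵ T.
Between parallel currents the two contributions point in opposite directions, so they subtract. B = |B₁ − B₂| = |5.52×10⁻⁵ − 4.55×10⁻⁵| = 9.68×10⁻⁶ T.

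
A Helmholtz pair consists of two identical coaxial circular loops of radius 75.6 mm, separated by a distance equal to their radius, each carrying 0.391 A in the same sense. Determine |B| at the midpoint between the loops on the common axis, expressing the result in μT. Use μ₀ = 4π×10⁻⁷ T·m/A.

B ≈ 4.65 μT

Each loop contributes B = μ₀IR²/[2(R²+z²)^(3/2)] on the axis, with z measured from that loop.
Loop 1 (z = 0.0378 m): B₁ = 2.33×10⁻⁶ T. Loop 2 (z = 0.0378 m): B₂ = 2.33×10⁻⁶ T.
The fields add: B = B₁ + B₂ = 4.65×10⁻⁶ T.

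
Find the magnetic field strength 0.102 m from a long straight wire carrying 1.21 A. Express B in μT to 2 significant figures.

For an infinitely long straight wire, B = μ₀I/(2πd).
B = (4π×10⁻⁷ × 1.21) / (2π × 0.102) = 2.37×10⁻⁶ T.

B ≈ 2.4 μT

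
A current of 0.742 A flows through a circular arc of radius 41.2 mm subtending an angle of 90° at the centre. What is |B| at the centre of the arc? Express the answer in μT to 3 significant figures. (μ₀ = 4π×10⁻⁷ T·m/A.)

The Biot–Savart field of a circular arc at its centre is B = μ₀Iφ/(4πR), with φ = 1.571 rad.
B = (4π×10⁻⁷ × 0.742 × 1.571) / (4π × 0.0412) = 2.83×10⁻⁶ T.

B ≈ 2.83 μT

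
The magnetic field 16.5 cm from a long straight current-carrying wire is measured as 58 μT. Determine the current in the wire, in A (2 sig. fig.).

I ≈ 48 A

For a long straight wire B = μ₀I/(2πd), so I = 2πdB/μ₀.
I = 2π × 0.165 × 5.80×10⁻⁵ / (4π×10⁻⁷) = 47.9 A.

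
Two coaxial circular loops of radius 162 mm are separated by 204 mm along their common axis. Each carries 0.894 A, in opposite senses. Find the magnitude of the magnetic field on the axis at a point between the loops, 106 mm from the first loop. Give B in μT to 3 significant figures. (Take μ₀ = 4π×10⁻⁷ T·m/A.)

B ≈ 0.140 μT

Each loop contributes B = μ₀IR²/[2(R²+z²)^(3/2)] on the axis, with z measured from that loop.
Loop 1 (z = 0.106 m): B₁ = 2.03×10⁻⁶ T. Loop 2 (z = 0.098 m): B₂ = 2.17×10⁻⁶ T.
The fields oppose: B = |B₁ − B₂| = 1.40×10⁻⁷ T.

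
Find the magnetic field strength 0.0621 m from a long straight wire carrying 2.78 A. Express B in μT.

For an infinitely long straight wire, B = μ₀I/(2πd).
B = (4π×10⁻⁷ × 2.78) / (2π × 0.0621) = 8.95×10⁻⁶ T.

B ≈ 8.95 μT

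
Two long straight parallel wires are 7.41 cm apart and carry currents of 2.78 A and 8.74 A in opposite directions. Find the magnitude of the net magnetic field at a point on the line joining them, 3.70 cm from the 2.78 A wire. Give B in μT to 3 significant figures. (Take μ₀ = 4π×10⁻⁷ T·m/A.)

Each long wire gives B = μ₀I/(2πd). Distances are d₁ = 0.037 m and d₂ = 0.0371 m.
B₁ = 1.50×10⁻⁵ T, B₂ = 4.71×10⁻⁵ T.
Between antiparallel currents both contributions point the same way, so they add. B = B₁ + B₂ = 1.50×10⁻⁵ + 4.71×10⁻⁵ = 6.21×10⁻⁵ T.

B ≈ 62.1 μT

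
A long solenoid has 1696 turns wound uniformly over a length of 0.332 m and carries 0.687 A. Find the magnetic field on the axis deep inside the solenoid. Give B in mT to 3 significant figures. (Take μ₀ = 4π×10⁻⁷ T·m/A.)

B ≈ 4.41 mT

Inside a long solenoid, B = μ₀nI with n = 5108 turns/m.
B = 4π×10⁻⁷ × 5108 × 0.687 = 4.41×10⁻³ T.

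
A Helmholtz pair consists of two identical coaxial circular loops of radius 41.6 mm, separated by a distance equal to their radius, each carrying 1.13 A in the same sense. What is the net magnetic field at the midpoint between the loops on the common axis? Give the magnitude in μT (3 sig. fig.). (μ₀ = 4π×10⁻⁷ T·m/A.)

B ≈ 24.4 μT

Each loop contributes B = μ₀IR²/[2(R²+z²)^(3/2)] on the axis, with z measured from that loop.
Loop 1 (z = 0.0208 m): B₁ = 1.22×10⁻⁵ T. Loop 2 (z = 0.0208 m): B₂ = 1.22×10⁻⁵ T.
The fields add: B = B₁ + B₂ = 2.44×10⁻⁵ T.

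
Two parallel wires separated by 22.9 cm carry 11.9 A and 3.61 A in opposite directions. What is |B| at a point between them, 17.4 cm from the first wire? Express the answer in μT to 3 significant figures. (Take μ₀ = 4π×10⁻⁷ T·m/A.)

B ≈ 26.8 μT

Each long wire gives B = μ₀I/(2πd). Distances are d₁ = 0.174 m and d₂ = 0.055 m.
B₁ = 1.37×10⁻⁵ T, B₂ = 1.31×10⁻⁵ T.
Between antiparallel currents both contributions point the same way, so they add. B = B₁ + B₂ = 1.37×10⁻⁵ + 1.31×10⁻⁵ = 2.68×10⁻⁵ T.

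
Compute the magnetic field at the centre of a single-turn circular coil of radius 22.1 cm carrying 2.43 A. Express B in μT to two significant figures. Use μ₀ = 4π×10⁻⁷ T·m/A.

At the centre of a circular loop the Biot–Savart law gives B = μ₀I/(2R).
B = (4π×10⁻⁷ × 2.43) / (2 × 0.221) = 6.91×10⁻⁶ T.

B ≈ 6.9 μT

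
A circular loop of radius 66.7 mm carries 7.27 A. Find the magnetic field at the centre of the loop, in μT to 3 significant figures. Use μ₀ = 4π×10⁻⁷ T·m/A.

At the centre of a circular loop the Biot–Savart law gives B = μ₀I/(2R).
B = (4π×10⁻⁷ × 7.27) / (2 × 0.0667) = 6.85×10⁻⁵ T.

B ≈ 68.5 μT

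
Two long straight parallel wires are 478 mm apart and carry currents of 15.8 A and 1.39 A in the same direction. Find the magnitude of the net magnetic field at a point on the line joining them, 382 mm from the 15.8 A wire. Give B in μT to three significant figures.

Each long wire gives B = μ₀I/(2πd). Distances are d₁ = 0.382 m and d₂ = 0.096 m.
B₁ = 8.27×10⁻⁶ T, B₂ = 2.90×10⁻⁶ T.
Between parallel currents the two contributions point in opposite directions, so they subtract. B = |B₁ − B₂| = |8.27×10⁻⁶ − 2.90×10⁻⁶| = 5.38×10⁻⁶ T.

B ≈ 5.38 μT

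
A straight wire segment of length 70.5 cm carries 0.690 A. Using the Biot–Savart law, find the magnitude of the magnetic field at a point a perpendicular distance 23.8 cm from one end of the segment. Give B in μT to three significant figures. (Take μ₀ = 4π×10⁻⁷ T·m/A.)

B ≈ 0.275 μT

For a finite straight segment, B = (μ₀I/4πd)(sinθ₁ + sinθ₂), where θ₁, θ₂ are the angles from the perpendicular to each end.
The perpendicular foot is at one end, so the two end-offsets along the wire are 0 and L = 0.705 m.
sinθ₁ = 0/√(0²+0.238²) = 0.0000; sinθ₂ = 0.705/√(0.705²+0.238²) = 0.9475.
B = (4π×10⁻⁷ × 0.690) / (4π × 0.238) × (0.0000 + 0.9475) = 2.75×10⁻⁷ T.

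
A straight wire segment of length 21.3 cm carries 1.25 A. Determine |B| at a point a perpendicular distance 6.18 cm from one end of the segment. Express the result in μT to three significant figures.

For a finite straight segment, B = (μ₀I/4πd)(sinθ₁ + sinθ₂), where θ₁, θ₂ are the angles from the perpendicular to each end.
The perpendicular foot is at one end, so the two end-offsets along the wire are 0 and L = 0.213 m.
sinθ₁ = 0/√(0²+0.0618²) = 0.0000; sinθ₂ = 0.213/√(0.213²+0.0618²) = 0.9604.
B = (4π×10⁻⁷ × 1.25) / (4π × 0.0618) × (0.0000 + 0.9604) = 1.94×10⁻⁶ T.

B ≈ 1.94 μT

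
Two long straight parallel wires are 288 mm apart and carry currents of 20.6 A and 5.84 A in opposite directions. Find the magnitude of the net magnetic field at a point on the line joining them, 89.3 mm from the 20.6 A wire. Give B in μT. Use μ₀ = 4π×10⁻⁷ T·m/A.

B ≈ 52.0 μT

Each long wire gives B = μ₀I/(2πd). Distances are d₁ = 0.0893 m and d₂ = 0.1987 m.
B₁ = 4.61×10⁻⁵ T, B₂ = 5.88×10⁻⁶ T.
Between antiparallel currents both contributions point the same way, so they add. B = B₁ + B₂ = 4.61×10⁻⁵ + 5.88×10⁻⁶ = 5.20×10⁻⁵ T.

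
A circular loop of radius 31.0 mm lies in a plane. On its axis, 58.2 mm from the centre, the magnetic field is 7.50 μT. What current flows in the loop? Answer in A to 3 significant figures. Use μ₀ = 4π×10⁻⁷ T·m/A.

On the axis of a loop, B = μ₀IR²/[2(R²+z²)^(3/2)], so I = 2B(R²+z²)^(3/2)/(μ₀R²).
R² + z² = 0.000961 + 0.003387 = 0.004348 m²; raised to 3/2 gives 2.87×10⁻⁴ m³.
I = 2 × 7.50×10⁻⁶ × 2.87×10⁻⁴ / (1.26×10⁻⁶ × 0.000961) = 3.56 A.

I ≈ 3.56 A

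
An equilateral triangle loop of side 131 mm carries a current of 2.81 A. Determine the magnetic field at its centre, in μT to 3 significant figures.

Each side is a finite straight segment at perpendicular distance d = a/(2 tan(π/3)) = 0.03782 m from the centre, with end-angles ±π/3.
One side contributes B₁ = (μ₀I/4πd)·2 sin(π/3) = 1.29×10⁻⁵ T.
All 3 sides add in the same direction: B = 3 × 1.29×10⁻⁵ = 3.86×10⁻⁵ T.

B ≈ 38.6 μT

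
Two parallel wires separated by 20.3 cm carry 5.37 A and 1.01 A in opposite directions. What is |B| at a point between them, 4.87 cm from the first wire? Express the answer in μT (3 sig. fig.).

Each long wire gives B = μ₀I/(2πd). Distances are d₁ = 0.0487 m and d₂ = 0.1543 m.
B₁ = 2.21×10⁻⁵ T, B₂ = 1.31×10⁻⁶ T.
Between antiparallel currents both contributions point the same way, so they add. B = B₁ + B₂ = 2.21×10⁻⁵ + 1.31×10⁻⁶ = 2.34×10⁻⁵ T.

B ≈ 23.4 μT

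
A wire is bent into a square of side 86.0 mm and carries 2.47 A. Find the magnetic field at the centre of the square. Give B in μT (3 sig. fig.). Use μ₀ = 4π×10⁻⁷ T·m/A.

B ≈ 32.5 μT

Each side is a finite straight segment at perpendicular distance d = a/(2 tan(π/4)) = 0.043 m from the centre, with end-angles ±π/4.
One side contributes B₁ = (μ₀I/4πd)·2 sin(π/4) = 8.12×10⁻⁶ T.
All 4 sides add in the same direction: B = 4 × 8.12×10⁻⁶ = 3.25×10⁻⁵ T.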